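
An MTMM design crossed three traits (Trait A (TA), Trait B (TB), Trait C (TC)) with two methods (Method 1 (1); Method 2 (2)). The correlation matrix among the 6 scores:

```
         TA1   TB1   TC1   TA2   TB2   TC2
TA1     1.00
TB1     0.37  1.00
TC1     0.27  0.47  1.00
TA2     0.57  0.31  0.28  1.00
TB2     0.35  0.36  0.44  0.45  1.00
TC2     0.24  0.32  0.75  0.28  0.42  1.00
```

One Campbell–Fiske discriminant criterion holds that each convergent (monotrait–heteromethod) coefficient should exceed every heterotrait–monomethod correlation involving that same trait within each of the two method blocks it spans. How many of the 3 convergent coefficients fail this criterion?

Convergent coefficients and their comparison sets:
TA (methods 1·2): 0.57 vs {0.37, 0.45, 0.27, 0.28} → pass.
TB (methods 1·2): 0.36 vs {0.37, 0.45, 0.47, 0.42} → fail.
TC (methods 1·2): 0.75 vs {0.27, 0.28, 0.47, 0.42} → pass.
1 of 3 fail.

1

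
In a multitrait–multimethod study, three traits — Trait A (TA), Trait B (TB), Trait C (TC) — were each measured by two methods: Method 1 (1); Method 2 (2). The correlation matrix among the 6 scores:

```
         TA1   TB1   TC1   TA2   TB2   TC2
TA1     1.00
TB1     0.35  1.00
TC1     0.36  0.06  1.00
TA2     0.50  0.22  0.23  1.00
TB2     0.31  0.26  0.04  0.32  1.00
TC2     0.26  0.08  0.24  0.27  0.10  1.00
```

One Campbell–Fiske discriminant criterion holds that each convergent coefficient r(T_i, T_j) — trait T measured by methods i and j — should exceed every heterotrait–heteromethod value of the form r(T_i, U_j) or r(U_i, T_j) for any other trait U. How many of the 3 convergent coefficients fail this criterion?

Each convergent coefficient versus the relevant comparison correlations:
TA (methods 1·2): 0.50 vs {0.31, 0.22, 0.26, 0.23} → pass.
TB (methods 1·2): 0.26 vs {0.22, 0.31, 0.08, 0.04} → fail.
TC (methods 1·2): 0.24 vs {0.23, 0.26, 0.04, 0.08} → fail.
2 of 3 fail.

2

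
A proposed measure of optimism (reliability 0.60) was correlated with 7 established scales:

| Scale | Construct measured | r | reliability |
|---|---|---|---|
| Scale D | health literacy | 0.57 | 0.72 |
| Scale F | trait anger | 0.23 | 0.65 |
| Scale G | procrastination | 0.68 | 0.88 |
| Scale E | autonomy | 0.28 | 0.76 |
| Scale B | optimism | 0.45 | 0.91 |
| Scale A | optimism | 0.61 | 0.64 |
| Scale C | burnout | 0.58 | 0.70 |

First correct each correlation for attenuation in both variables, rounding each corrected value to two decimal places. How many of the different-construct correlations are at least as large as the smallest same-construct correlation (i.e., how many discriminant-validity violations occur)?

Disattenuated r (r / √(r_scale · r_new)):
  Scale D (disc): 0.57 / √(0.72·0.60) = 0.87
  Scale F (disc): 0.23 / √(0.65·0.60) = 0.37
  Scale G (disc): 0.68 / √(0.88·0.60) = 0.94
  Scale E (disc): 0.28 / √(0.76·0.60) = 0.41
  Scale B (conv): 0.45 / √(0.91·0.60) = 0.61
  Scale A (conv): 0.61 / √(0.64·0.60) = 0.98
  Scale C (disc): 0.58 / √(0.70·0.60) = 0.89
Smallest convergent = 0.61. Discriminant values: 0.87, 0.37, 0.94, 0.41, 0.89; count ≥ 0.61 → 3.

3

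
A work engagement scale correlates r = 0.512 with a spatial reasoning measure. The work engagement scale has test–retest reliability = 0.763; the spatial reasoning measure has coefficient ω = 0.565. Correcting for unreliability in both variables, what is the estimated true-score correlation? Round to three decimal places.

r_true = r_obs / √(r_xx · r_yy) = 0.512 / √(0.763 × 0.565) = 0.512 / √0.431095 = 0.512 / 0.6566 ≈ 0.780.

0.780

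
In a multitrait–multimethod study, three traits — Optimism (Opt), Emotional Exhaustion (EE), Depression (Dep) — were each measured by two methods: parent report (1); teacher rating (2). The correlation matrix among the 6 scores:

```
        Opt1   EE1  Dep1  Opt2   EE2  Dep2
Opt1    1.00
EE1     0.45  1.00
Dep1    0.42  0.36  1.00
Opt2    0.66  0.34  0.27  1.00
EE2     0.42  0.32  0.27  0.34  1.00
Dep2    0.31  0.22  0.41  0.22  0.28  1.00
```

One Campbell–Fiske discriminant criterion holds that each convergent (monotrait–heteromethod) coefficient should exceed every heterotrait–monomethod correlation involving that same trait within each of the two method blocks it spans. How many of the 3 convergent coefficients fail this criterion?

2

Each convergent coefficient versus the relevant comparison correlations:
Opt (methods 1·2): 0.66 vs {0.45, 0.34, 0.42, 0.22} → pass.
EE (methods 1·2): 0.32 vs {0.45, 0.34, 0.36, 0.28} → fail.
Dep (methods 1·2): 0.41 vs {0.42, 0.22, 0.36, 0.28} → fail.
2 of 3 fail.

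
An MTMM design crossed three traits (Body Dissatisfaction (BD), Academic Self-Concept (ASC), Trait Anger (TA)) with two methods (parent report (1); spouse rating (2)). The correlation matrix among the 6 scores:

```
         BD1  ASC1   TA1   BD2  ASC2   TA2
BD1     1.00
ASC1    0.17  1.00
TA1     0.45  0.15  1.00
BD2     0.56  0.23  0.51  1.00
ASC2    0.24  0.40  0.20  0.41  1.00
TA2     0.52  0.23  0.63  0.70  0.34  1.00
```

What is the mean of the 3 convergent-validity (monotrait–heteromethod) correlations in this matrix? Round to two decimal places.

Convergent values: 0.56, 0.40, 0.63; mean = 1.59/3 = 0.53.

0.53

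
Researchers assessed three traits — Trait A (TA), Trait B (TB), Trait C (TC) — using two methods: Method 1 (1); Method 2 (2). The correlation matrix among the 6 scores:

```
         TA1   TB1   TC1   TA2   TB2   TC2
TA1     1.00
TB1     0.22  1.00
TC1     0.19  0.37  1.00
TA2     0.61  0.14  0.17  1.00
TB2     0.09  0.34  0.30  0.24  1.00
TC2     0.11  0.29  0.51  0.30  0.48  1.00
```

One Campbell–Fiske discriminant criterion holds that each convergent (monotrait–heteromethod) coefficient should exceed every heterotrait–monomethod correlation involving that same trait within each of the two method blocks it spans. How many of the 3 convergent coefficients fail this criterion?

Each convergent coefficient versus the relevant comparison correlations:
TA (methods 1·2): 0.61 vs {0.22, 0.24, 0.19, 0.30} → pass.
TB (methods 1·2): 0.34 vs {0.22, 0.24, 0.37, 0.48} → fail.
TC (methods 1·2): 0.51 vs {0.19, 0.30, 0.37, 0.48} → pass.
1 of 3 fail.

1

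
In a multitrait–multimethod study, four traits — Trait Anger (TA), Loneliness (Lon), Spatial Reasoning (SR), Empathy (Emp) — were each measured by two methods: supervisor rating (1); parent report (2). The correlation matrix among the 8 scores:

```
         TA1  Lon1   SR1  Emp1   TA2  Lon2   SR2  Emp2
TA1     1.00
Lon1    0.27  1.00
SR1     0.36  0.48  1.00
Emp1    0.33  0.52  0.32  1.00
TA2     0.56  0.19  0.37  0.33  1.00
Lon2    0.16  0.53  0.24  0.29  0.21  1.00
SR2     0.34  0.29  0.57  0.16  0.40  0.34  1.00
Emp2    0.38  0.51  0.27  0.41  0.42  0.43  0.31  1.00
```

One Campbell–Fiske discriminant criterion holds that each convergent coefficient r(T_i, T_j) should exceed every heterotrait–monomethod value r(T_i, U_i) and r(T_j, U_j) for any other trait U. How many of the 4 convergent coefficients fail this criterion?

1

Checking each validity diagonal entry against its comparison values:
TA (methods 1·2): 0.56 vs {0.27, 0.21, 0.36, 0.40, 0.33, 0.42} → pass.
Lon (methods 1·2): 0.53 vs {0.27, 0.21, 0.48, 0.34, 0.52, 0.43} → pass.
SR (methods 1·2): 0.57 vs {0.36, 0.40, 0.48, 0.34, 0.32, 0.31} → pass.
Emp (methods 1·2): 0.41 vs {0.33, 0.42, 0.52, 0.43, 0.32, 0.31} → fail.
1 of 4 fail.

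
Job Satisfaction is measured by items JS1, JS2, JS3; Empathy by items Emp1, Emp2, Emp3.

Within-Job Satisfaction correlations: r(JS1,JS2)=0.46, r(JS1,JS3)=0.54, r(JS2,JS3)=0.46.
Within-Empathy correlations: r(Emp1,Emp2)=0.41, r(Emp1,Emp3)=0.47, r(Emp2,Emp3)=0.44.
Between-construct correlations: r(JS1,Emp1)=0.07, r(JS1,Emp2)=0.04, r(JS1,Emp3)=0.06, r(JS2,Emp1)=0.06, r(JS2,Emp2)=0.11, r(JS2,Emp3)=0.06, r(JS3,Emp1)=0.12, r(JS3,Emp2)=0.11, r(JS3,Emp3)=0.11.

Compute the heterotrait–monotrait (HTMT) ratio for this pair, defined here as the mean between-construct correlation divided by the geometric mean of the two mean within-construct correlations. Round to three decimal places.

Between-construct mean = 0.74/9 = 0.0822.
Mean within-JS = 1.46/3 = 0.4867; mean within-Emp = 1.32/3 = 0.4400.
Geometric mean = √(0.4867 × 0.4400) = 0.4628.
HTMT = 0.0822 / 0.4628 = 0.178.

0.178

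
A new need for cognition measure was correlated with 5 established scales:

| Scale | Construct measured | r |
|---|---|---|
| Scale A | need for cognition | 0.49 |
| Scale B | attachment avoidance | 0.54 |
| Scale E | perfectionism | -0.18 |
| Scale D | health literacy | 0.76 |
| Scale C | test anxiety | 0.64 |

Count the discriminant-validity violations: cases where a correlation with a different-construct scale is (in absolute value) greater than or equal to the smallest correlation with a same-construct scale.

3

Convergent (same construct = need for cognition): Scale A.
Smallest convergent = 0.49. Discriminant |r|: 0.54, 0.18, 0.76, 0.64; count ≥ 0.49 → 3.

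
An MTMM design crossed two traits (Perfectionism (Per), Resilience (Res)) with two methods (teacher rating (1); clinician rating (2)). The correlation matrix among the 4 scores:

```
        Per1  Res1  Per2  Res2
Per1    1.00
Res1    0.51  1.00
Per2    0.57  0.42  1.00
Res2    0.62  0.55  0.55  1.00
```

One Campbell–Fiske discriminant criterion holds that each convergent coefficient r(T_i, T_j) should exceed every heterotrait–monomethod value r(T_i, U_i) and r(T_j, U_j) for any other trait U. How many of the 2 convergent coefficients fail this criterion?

Convergent coefficients and their comparison sets:
Per (methods 1·2): 0.57 vs {0.51, 0.55} → pass.
Res (methods 1·2): 0.55 vs {0.51, 0.55} → fail.
1 of 2 fail.

1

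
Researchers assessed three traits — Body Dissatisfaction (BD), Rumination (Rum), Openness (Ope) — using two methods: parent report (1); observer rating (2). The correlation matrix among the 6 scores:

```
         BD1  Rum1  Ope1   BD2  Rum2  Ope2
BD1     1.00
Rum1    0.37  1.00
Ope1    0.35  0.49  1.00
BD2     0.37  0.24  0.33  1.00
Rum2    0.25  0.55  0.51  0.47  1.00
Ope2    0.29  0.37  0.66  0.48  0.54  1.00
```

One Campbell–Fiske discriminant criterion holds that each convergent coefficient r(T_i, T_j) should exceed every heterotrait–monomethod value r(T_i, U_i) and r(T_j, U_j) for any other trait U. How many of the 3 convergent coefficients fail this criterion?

1

Each convergent coefficient versus the relevant comparison correlations:
BD (methods 1·2): 0.37 vs {0.37, 0.47, 0.35, 0.48} → fail.
Rum (methods 1·2): 0.55 vs {0.37, 0.47, 0.49, 0.54} → pass.
Ope (methods 1·2): 0.66 vs {0.35, 0.48, 0.49, 0.54} → pass.
1 of 3 fail.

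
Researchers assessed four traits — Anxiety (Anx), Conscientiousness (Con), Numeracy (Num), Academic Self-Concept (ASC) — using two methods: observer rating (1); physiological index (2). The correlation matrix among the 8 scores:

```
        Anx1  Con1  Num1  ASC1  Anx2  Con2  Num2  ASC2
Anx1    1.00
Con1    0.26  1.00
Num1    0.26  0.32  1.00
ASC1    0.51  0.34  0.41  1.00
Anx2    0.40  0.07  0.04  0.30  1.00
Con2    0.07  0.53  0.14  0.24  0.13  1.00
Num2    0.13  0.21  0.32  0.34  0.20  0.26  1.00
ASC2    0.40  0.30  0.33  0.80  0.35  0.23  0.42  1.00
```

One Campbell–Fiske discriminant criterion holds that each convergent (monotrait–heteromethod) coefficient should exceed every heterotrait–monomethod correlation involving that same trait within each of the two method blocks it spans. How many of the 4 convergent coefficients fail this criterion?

2

Convergent coefficients and their comparison sets:
Anx (methods 1·2): 0.40 vs {0.26, 0.13, 0.26, 0.20, 0.51, 0.35} → fail.
Con (methods 1·2): 0.53 vs {0.26, 0.13, 0.32, 0.26, 0.34, 0.23} → pass.
Num (methods 1·2): 0.32 vs {0.26, 0.20, 0.32, 0.26, 0.41, 0.42} → fail.
ASC (methods 1·2): 0.80 vs {0.51, 0.35, 0.34, 0.23, 0.41, 0.42} → pass.
2 of 4 fail.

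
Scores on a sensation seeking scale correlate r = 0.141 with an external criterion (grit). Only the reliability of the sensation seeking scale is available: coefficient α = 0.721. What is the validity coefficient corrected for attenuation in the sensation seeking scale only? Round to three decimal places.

Single correction: r_c = r_obs / √r_xx = 0.141 / √0.721 = 0.141 / 0.8491 ≈ 0.166.

0.166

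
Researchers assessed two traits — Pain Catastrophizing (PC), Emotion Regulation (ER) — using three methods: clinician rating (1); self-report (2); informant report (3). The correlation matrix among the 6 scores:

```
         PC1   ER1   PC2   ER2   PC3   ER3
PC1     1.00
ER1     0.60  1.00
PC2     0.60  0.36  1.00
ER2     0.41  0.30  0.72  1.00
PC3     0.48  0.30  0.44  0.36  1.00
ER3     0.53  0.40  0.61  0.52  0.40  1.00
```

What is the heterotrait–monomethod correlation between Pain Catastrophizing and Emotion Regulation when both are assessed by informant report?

0.40

Different traits, same method: r(PC3, ER3) = 0.40.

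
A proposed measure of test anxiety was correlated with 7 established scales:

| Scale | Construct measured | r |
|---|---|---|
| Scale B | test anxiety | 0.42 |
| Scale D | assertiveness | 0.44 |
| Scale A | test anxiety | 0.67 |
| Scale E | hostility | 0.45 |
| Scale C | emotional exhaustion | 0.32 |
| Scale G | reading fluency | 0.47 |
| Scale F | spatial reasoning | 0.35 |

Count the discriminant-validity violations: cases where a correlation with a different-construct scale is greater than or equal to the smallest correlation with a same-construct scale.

3

Convergent (same construct = test anxiety): Scale B, Scale A.
Smallest convergent = 0.42. Discriminant values: 0.44, 0.45, 0.32, 0.47, 0.35; count ≥ 0.42 → 3.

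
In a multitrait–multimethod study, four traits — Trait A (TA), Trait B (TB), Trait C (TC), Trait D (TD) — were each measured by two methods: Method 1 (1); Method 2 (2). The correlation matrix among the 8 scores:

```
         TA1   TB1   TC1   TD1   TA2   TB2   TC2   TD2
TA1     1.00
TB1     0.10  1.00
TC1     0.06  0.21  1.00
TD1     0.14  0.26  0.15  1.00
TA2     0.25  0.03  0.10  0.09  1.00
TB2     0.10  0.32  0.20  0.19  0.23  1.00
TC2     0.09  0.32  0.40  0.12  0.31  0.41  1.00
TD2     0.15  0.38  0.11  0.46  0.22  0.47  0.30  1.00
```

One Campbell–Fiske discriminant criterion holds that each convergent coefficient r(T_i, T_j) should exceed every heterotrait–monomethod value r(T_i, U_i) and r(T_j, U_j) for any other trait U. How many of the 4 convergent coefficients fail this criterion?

4

Convergent coefficients and their comparison sets:
TA (methods 1·2): 0.25 vs {0.10, 0.23, 0.06, 0.31, 0.14, 0.22} → fail.
TB (methods 1·2): 0.32 vs {0.10, 0.23, 0.21, 0.41, 0.26, 0.47} → fail.
TC (methods 1·2): 0.40 vs {0.06, 0.31, 0.21, 0.41, 0.15, 0.30} → fail.
TD (methods 1·2): 0.46 vs {0.14, 0.22, 0.26, 0.47, 0.15, 0.30} → fail.
4 of 4 fail.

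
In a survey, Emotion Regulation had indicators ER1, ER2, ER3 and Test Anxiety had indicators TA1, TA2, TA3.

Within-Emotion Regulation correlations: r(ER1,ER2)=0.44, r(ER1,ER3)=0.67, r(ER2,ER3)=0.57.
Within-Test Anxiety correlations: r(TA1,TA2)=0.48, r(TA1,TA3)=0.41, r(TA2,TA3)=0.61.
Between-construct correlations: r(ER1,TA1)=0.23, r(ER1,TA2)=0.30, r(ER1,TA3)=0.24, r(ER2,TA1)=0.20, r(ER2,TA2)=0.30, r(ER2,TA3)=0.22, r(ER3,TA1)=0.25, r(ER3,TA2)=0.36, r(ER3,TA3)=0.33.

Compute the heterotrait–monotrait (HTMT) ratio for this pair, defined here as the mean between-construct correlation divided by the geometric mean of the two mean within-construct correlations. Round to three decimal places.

Mean between = 2.43/9 = 0.2700.
Mean within-ER = 1.68/3 = 0.5600; mean within-TA = 1.50/3 = 0.5000.
Geometric mean = √(0.5600 × 0.5000) = 0.5292.
HTMT = 0.2700 / 0.5292 = 0.510.

0.510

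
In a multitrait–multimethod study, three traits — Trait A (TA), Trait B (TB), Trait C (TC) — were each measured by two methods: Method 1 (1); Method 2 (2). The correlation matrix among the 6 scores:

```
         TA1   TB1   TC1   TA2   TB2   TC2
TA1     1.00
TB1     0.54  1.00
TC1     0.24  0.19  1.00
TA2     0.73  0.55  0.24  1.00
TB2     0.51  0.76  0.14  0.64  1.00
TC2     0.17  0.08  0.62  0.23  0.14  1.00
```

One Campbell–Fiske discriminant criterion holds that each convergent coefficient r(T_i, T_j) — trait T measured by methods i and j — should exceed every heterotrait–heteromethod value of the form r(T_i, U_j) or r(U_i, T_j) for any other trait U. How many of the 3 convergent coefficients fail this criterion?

0

Checking each validity diagonal entry against its comparison values:
TA (methods 1·2): 0.73 vs {0.51, 0.55, 0.17, 0.24} → pass.
TB (methods 1·2): 0.76 vs {0.55, 0.51, 0.08, 0.14} → pass.
TC (methods 1·2): 0.62 vs {0.24, 0.17, 0.14, 0.08} → pass.
0 of 3 fail.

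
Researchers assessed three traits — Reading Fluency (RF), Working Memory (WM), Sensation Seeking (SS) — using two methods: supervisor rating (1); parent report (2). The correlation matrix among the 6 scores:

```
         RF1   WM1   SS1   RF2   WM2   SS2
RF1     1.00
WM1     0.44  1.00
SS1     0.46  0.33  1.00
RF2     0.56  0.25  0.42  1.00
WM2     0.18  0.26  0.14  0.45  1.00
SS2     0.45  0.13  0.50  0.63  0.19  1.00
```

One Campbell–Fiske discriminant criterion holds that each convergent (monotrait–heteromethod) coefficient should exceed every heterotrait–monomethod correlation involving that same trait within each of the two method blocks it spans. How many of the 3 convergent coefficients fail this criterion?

Checking each validity diagonal entry against its comparison values:
RF (methods 1·2): 0.56 vs {0.44, 0.45, 0.46, 0.63} → fail.
WM (methods 1·2): 0.26 vs {0.44, 0.45, 0.33, 0.19} → fail.
SS (methods 1·2): 0.50 vs {0.46, 0.63, 0.33, 0.19} → fail.
3 of 3 fail.

3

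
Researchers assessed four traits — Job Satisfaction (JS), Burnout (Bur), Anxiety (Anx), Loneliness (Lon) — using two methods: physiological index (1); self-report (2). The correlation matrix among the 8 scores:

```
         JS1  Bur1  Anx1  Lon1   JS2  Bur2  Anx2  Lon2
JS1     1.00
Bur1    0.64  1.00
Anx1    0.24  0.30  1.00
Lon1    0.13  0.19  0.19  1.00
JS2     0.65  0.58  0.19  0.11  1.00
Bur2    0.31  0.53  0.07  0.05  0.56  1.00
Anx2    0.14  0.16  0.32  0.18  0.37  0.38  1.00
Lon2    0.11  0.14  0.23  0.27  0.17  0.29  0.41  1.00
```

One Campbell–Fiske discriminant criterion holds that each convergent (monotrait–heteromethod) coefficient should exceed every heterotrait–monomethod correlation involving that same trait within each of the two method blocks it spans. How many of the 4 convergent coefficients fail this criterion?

3

Each convergent coefficient versus the relevant comparison correlations:
JS (methods 1·2): 0.65 vs {0.64, 0.56, 0.24, 0.37, 0.13, 0.17} → pass.
Bur (methods 1·2): 0.53 vs {0.64, 0.56, 0.30, 0.38, 0.19, 0.29} → fail.
Anx (methods 1·2): 0.32 vs {0.24, 0.37, 0.30, 0.38, 0.19, 0.41} → fail.
Lon (methods 1·2): 0.27 vs {0.13, 0.17, 0.19, 0.29, 0.19, 0.41} → fail.
3 of 4 fail.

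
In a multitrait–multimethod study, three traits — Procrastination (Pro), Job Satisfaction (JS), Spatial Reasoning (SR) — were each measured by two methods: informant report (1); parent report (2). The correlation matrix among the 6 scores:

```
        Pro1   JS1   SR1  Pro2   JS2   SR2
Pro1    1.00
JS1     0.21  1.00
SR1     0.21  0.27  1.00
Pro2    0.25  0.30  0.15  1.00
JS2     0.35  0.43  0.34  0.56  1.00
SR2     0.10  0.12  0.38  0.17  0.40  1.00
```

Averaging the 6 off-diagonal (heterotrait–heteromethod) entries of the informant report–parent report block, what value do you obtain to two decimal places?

0.23

HTHM values (method 1 × method 2): 0.35, 0.10, 0.30, 0.12, 0.15, 0.34; mean = 1.36/6 = 0.23.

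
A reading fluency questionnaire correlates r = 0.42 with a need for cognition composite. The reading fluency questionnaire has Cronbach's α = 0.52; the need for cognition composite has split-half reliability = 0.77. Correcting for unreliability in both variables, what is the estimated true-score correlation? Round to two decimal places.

0.66

r_true = r_obs / √(r_xx · r_yy) = 0.42 / √(0.52 × 0.77) = 0.42 / √0.4004 = 0.42 / 0.6328 ≈ 0.66.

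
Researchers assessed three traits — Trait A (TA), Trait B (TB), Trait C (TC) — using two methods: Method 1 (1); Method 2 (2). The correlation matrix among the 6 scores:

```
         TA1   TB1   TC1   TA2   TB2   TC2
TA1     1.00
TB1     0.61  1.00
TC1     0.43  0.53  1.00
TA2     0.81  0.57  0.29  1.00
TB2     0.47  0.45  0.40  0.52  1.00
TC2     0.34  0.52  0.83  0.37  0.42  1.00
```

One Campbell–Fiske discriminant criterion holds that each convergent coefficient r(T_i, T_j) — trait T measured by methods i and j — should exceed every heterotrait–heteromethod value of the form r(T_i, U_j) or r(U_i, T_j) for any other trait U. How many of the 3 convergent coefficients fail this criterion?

1

Each convergent coefficient versus the relevant comparison correlations:
TA (methods 1·2): 0.81 vs {0.47, 0.57, 0.34, 0.29} → pass.
TB (methods 1·2): 0.45 vs {0.57, 0.47, 0.52, 0.40} → fail.
TC (methods 1·2): 0.83 vs {0.29, 0.34, 0.40, 0.52} → pass.
1 of 3 fail.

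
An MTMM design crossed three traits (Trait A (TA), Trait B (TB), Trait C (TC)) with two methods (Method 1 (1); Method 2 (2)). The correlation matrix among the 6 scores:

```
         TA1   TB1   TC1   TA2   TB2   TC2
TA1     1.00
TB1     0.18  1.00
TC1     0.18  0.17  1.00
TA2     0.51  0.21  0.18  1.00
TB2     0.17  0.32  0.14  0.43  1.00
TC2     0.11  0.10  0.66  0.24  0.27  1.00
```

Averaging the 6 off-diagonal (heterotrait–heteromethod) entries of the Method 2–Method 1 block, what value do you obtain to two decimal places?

0.15

HTHM values (method 2 × method 1): 0.21, 0.18, 0.17, 0.14, 0.11, 0.10; mean = 0.91/6 = 0.15.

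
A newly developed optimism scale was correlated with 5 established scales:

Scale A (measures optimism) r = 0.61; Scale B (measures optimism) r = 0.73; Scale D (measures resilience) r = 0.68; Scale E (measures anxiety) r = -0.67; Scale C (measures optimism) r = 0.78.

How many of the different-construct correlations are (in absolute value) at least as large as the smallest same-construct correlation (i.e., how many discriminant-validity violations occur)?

Convergent (same construct = optimism): Scale A, Scale B, Scale C.
Smallest convergent = 0.61. Discriminant |r|: 0.68, 0.67; count ≥ 0.61 → 2.

2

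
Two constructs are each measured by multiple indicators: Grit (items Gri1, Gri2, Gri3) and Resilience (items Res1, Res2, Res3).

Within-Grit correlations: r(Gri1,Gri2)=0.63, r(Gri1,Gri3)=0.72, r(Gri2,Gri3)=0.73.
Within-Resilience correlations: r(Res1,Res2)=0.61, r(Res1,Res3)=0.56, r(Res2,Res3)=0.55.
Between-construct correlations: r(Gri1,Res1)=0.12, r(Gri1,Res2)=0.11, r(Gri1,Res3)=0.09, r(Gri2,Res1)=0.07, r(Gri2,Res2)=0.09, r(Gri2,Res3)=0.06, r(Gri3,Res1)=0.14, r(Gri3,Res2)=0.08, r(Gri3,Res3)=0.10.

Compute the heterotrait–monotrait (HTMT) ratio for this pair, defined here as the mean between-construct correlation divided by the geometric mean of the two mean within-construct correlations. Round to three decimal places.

0.152

Mean between = 0.86/9 = 0.0956.
Mean within-Gri = 2.08/3 = 0.6933; mean within-Res = 1.72/3 = 0.5733.
Geometric mean = √(0.6933 × 0.5733) = 0.6305.
HTMT = 0.0956 / 0.6305 = 0.152.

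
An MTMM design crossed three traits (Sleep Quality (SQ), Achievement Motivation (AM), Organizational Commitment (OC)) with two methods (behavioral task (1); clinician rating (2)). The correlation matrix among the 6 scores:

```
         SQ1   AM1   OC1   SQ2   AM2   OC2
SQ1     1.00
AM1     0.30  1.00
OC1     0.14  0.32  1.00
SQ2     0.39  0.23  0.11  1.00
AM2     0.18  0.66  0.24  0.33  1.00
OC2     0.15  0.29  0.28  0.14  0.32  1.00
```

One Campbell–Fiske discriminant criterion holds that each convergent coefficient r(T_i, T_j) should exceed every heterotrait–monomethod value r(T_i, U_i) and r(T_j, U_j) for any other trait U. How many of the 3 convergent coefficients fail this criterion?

Convergent coefficients and their comparison sets:
SQ (methods 1·2): 0.39 vs {0.30, 0.33, 0.14, 0.14} → pass.
AM (methods 1·2): 0.66 vs {0.30, 0.33, 0.32, 0.32} → pass.
OC (methods 1·2): 0.28 vs {0.14, 0.14, 0.32, 0.32} → fail.
1 of 3 fail.

1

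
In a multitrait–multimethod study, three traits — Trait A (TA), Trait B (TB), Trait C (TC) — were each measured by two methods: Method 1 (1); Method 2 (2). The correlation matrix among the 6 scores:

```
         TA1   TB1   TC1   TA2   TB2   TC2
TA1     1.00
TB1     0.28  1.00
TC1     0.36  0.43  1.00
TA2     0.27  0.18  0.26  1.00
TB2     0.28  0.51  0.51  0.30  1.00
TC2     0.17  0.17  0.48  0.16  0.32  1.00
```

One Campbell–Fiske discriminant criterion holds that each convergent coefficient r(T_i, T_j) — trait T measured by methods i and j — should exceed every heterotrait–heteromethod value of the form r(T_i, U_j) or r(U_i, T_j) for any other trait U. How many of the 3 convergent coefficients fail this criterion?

3

Checking each validity diagonal entry against its comparison values:
TA (methods 1·2): 0.27 vs {0.28, 0.18, 0.17, 0.26} → fail.
TB (methods 1·2): 0.51 vs {0.18, 0.28, 0.17, 0.51} → fail.
TC (methods 1·2): 0.48 vs {0.26, 0.17, 0.51, 0.17} → fail.
3 of 3 fail.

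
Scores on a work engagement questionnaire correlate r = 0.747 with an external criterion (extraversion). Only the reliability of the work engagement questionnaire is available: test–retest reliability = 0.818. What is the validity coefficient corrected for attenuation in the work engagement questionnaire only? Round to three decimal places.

Single correction: r_c = r_obs / √r_xx = 0.747 / √0.818 = 0.747 / 0.9044 ≈ 0.826.

0.826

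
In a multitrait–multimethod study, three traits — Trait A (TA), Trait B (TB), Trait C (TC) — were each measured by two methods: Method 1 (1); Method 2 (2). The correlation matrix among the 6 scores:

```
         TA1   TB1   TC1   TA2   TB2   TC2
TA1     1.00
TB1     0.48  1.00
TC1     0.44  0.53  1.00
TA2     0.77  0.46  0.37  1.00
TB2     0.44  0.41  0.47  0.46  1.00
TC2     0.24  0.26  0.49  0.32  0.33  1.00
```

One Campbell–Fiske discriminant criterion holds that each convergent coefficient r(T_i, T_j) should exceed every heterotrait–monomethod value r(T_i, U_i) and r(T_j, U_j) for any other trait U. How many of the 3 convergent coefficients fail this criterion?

Convergent coefficients and their comparison sets:
TA (methods 1·2): 0.77 vs {0.48, 0.46, 0.44, 0.32} → pass.
TB (methods 1·2): 0.41 vs {0.48, 0.46, 0.53, 0.33} → fail.
TC (methods 1·2): 0.49 vs {0.44, 0.32, 0.53, 0.33} → fail.
2 of 3 fail.

2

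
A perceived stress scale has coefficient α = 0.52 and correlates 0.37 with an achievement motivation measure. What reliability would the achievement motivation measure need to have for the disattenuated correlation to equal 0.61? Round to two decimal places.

r_true = r_obs / √(r_xx · r_yy) ⇒ 0.61 = 0.37 / √(0.52 · r_yy).
√(0.52 · r_yy) = 0.37 / 0.61 = 0.6066; 0.52 · r_yy = 0.3680; r_yy = 0.3680 / 0.52 ≈ 0.71.

0.71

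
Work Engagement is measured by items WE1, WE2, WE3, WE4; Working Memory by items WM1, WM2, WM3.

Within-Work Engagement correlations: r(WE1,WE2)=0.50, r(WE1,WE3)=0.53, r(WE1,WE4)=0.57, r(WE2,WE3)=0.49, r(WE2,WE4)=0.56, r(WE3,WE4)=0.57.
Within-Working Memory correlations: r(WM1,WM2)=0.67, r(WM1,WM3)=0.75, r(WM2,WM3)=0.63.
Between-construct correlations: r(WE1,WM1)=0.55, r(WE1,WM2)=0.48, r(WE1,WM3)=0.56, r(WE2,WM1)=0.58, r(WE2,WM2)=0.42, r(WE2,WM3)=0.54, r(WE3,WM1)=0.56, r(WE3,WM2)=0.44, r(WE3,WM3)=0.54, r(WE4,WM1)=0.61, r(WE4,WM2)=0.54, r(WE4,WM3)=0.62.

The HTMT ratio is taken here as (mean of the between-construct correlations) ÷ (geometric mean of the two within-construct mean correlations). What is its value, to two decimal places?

Mean between = 6.44/12 = 0.5367.
Mean within-WE = 3.22/6 = 0.5367; mean within-WM = 2.05/3 = 0.6833.
Geometric mean = √(0.5367 × 0.6833) = 0.6056.
HTMT = 0.5367 / 0.6056 = 0.89.

0.89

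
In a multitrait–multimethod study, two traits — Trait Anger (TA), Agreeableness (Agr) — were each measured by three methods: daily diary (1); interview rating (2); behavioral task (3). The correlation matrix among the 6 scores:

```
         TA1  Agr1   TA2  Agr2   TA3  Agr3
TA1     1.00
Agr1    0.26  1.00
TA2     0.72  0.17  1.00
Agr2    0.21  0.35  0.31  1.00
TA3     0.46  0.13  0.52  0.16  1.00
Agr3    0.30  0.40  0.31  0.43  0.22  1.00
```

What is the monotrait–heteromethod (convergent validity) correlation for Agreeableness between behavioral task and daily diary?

0.40

Same trait (Agr), different methods: r(Agr3, Agr1) = 0.40.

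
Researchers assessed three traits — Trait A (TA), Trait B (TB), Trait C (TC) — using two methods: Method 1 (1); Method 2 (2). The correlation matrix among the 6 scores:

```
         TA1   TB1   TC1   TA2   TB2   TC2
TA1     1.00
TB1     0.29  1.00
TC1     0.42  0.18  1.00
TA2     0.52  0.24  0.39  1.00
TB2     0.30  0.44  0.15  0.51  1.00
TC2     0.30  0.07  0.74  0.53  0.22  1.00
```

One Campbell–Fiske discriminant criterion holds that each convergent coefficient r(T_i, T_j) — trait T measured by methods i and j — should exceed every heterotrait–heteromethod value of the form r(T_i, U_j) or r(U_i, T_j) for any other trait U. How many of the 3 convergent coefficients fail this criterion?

0

Checking each validity diagonal entry against its comparison values:
TA (methods 1·2): 0.52 vs {0.30, 0.24, 0.30, 0.39} → pass.
TB (methods 1·2): 0.44 vs {0.24, 0.30, 0.07, 0.15} → pass.
TC (methods 1·2): 0.74 vs {0.39, 0.30, 0.15, 0.07} → pass.
0 of 3 fail.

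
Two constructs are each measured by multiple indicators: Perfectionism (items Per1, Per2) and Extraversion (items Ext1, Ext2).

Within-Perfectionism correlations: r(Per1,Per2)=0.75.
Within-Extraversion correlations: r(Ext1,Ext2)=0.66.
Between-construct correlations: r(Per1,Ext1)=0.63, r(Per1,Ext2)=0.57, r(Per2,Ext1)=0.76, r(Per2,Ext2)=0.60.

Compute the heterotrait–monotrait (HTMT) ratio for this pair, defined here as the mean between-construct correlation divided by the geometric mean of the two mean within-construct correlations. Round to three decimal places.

0.910

Between-construct mean = 2.56/4 = 0.6400.
Mean within-Per = 0.75/1 = 0.7500; mean within-Ext = 0.66/1 = 0.6600.
Geometric mean = √(0.7500 × 0.6600) = 0.7036.
HTMT = 0.6400 / 0.7036 = 0.910.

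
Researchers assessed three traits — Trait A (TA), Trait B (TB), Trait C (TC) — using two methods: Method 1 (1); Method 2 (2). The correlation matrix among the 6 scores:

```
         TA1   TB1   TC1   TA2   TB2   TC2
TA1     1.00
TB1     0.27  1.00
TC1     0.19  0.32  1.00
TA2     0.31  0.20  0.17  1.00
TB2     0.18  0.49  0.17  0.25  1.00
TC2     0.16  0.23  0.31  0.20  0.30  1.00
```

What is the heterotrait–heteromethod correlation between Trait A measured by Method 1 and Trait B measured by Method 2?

Different traits and methods: r(TA1, TB2) = 0.18.

0.18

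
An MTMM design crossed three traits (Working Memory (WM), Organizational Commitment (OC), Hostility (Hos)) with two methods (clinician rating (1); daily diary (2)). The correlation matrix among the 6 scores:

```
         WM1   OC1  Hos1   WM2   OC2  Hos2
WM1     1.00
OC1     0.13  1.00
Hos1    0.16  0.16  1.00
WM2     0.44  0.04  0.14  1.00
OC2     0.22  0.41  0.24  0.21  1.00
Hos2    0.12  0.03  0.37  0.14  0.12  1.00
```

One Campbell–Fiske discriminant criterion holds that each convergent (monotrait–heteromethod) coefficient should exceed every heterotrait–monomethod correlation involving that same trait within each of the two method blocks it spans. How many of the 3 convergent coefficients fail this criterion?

0

Checking each validity diagonal entry against its comparison values:
WM (methods 1·2): 0.44 vs {0.13, 0.21, 0.16, 0.14} → pass.
OC (methods 1·2): 0.41 vs {0.13, 0.21, 0.16, 0.12} → pass.
Hos (methods 1·2): 0.37 vs {0.16, 0.14, 0.16, 0.12} → pass.
0 of 3 fail.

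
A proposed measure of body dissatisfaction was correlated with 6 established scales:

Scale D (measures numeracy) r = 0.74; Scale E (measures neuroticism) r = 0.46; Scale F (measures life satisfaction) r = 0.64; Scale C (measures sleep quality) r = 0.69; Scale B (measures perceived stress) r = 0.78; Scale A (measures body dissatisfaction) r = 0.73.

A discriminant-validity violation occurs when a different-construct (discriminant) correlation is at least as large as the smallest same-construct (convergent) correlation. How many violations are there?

2

Convergent (same construct = body dissatisfaction): Scale A.
Smallest convergent = 0.73. Discriminant values: 0.74, 0.46, 0.64, 0.69, 0.78; count ≥ 0.73 → 2.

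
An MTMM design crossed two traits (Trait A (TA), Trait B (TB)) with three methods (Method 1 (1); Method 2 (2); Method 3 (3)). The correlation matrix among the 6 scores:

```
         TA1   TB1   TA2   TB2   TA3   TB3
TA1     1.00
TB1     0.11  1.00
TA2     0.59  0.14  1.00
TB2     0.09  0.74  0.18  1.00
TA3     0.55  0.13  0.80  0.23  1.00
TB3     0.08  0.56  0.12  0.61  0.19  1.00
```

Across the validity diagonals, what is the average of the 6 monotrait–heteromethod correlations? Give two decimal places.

0.64

Convergent values: 0.59, 0.55, 0.80, 0.74, 0.56, 0.61; mean = 3.85/6 = 0.64.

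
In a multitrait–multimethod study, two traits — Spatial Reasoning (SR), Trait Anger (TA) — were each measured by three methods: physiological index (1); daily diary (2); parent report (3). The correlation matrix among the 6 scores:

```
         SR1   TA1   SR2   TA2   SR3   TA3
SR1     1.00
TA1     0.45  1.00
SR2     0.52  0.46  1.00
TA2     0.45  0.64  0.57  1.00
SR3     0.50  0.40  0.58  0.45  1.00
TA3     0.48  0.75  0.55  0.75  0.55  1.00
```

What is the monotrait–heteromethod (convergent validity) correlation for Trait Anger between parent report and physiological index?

Same trait (TA), different methods: r(TA3, TA1) = 0.75.

0.75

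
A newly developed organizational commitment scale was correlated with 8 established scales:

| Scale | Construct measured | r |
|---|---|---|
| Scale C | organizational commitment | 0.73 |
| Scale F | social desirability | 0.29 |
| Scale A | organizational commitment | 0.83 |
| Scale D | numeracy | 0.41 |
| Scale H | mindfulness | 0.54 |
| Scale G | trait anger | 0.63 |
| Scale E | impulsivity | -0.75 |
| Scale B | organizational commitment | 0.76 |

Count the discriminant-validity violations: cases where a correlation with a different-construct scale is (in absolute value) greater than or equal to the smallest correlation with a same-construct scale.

1

Convergent (same construct = organizational commitment): Scale C, Scale A, Scale B.
Smallest convergent = 0.73. Discriminant |r|: 0.29, 0.41, 0.54, 0.63, 0.75; count ≥ 0.73 → 1.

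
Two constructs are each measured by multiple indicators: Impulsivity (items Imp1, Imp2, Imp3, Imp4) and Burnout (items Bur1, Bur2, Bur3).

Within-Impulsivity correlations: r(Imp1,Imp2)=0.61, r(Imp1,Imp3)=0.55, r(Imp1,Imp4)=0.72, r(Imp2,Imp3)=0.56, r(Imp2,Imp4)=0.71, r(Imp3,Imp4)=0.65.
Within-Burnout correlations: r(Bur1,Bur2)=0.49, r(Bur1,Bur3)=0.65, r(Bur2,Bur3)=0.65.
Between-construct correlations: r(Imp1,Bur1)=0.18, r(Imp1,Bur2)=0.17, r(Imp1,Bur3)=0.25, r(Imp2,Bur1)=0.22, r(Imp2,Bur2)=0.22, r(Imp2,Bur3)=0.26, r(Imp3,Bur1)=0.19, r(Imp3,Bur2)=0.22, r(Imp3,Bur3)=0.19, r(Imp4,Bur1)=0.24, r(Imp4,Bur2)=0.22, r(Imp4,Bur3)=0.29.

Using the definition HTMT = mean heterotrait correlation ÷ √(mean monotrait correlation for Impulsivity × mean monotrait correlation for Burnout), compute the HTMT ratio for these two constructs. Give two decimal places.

0.36

Between-construct mean = 2.65/12 = 0.2208.
Mean within-Imp = 3.80/6 = 0.6333; mean within-Bur = 1.79/3 = 0.5967.
Geometric mean = √(0.6333 × 0.5967) = 0.6147.
HTMT = 0.2208 / 0.6147 = 0.36.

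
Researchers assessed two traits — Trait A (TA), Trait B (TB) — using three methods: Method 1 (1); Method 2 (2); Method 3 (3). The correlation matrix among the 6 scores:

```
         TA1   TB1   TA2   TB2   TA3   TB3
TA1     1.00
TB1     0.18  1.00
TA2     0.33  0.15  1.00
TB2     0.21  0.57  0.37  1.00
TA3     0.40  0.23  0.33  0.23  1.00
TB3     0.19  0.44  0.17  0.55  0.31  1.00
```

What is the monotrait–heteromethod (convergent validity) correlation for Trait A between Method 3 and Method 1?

0.40

Same trait (TA), different methods: r(TA3, TA1) = 0.40.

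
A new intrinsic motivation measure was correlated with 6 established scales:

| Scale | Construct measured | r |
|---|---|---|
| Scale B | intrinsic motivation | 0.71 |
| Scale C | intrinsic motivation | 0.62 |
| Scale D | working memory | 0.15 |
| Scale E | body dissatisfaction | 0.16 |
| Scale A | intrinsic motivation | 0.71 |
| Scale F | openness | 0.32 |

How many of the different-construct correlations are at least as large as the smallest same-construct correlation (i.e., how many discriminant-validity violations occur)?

Convergent (same construct = intrinsic motivation): Scale B, Scale C, Scale A.
Smallest convergent = 0.62. Discriminant values: 0.15, 0.16, 0.32; count ≥ 0.62 → 0.

0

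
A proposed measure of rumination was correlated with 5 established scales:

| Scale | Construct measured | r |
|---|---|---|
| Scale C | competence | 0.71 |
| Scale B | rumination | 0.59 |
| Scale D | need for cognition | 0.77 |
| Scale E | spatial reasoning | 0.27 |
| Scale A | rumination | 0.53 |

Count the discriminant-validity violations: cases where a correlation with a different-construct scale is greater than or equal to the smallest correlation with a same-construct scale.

2

Convergent (same construct = rumination): Scale B, Scale A.
Smallest convergent = 0.53. Discriminant values: 0.71, 0.77, 0.27; count ≥ 0.53 → 2.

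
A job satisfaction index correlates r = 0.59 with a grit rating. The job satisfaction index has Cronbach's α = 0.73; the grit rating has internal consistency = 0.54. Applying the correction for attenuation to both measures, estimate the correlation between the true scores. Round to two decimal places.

r_true = r_obs / √(r_xx · r_yy) = 0.59 / √(0.73 × 0.54) = 0.59 / √0.3942 = 0.59 / 0.6279 ≈ 0.94.

0.94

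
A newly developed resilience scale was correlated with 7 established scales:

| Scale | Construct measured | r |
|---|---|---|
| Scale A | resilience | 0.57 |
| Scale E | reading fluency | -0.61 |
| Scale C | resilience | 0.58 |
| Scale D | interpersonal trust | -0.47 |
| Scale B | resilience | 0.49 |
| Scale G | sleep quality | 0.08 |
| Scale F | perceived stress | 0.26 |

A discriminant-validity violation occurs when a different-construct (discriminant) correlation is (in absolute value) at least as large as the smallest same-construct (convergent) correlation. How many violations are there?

Convergent (same construct = resilience): Scale A, Scale C, Scale B.
Smallest convergent = 0.49. Discriminant |r|: 0.61, 0.47, 0.08, 0.26; count ≥ 0.49 → 1.

1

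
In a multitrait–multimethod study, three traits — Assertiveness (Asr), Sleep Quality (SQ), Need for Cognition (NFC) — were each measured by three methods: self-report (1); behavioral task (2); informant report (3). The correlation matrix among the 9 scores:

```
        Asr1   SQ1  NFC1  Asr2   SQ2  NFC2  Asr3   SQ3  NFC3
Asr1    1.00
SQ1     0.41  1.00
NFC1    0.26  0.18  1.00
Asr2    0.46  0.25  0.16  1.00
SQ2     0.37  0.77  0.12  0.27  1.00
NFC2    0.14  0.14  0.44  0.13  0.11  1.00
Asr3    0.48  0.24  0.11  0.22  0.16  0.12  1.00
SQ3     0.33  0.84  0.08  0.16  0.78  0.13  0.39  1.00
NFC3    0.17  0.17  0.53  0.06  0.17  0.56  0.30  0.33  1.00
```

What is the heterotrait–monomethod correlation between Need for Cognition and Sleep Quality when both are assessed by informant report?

Different traits, same method: r(NFC3, SQ3) = 0.33.

0.33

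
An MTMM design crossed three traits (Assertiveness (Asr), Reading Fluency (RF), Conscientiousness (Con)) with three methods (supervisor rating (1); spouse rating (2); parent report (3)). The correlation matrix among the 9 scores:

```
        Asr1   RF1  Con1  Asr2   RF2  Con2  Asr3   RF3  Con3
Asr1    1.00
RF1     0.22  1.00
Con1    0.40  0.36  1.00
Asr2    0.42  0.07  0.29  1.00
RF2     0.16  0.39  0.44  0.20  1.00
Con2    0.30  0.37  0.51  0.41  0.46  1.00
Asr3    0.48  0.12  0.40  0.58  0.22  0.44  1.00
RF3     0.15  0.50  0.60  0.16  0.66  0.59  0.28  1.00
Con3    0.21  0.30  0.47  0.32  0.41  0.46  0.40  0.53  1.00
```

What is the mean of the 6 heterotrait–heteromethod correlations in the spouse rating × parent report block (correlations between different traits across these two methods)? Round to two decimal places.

HTHM values (method 2 × method 3): 0.16, 0.32, 0.22, 0.41, 0.44, 0.59; mean = 2.14/6 = 0.36.

0.36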